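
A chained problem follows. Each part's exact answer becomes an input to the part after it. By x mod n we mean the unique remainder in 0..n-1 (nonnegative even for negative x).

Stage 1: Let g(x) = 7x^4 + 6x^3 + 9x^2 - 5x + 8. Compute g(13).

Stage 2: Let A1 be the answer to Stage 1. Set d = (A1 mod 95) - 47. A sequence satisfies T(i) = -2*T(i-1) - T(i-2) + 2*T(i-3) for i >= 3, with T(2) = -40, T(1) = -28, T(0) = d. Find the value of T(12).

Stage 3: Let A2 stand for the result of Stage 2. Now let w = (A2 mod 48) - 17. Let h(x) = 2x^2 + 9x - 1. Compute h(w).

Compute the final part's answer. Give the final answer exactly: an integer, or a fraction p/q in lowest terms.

1264

Stage 1: 7*(13)^4 + 6*(13)^3 + 9*(13)^2 - 5*(13)^1 + 8 = (199927) + (13182) + (1521) + (-65) + (8) = 214573; answer 214573
Stage 2: A1 = 214573; d = 16; T(3) = -2*(-40) - 1*(-28) + 2*(16) = 140; iterating: T(3)=140, T(4)=-296, T(5)=372, T(6)=-168, T(7)=-628, T(8)=2168, T(9)=-4044, T(10)=4664, T(11)=-948, T(12)=-10856; answer -10856
Stage 3: A2 = -10856; w = 23; 2*(23)^2 + 9*(23)^1 - 1 = (1058) + (207) + (-1) = 1264; answer 1264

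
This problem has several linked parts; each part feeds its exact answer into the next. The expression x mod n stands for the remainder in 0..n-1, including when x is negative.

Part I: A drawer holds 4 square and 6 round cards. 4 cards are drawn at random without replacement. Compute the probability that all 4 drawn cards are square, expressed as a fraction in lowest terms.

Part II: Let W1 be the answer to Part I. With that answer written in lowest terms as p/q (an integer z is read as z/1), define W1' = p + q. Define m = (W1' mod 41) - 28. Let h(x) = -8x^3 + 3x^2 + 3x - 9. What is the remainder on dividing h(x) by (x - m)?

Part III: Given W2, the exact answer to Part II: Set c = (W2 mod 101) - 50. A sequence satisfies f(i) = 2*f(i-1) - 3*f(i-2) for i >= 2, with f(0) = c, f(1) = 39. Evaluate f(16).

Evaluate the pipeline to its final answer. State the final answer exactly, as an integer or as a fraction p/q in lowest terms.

Part I: total draws C(10,4) = 210; favorable C(4,4) = 1; P = 1/210; answer 1/210
Part II: W1 = 1/210; threaded value p + q = 211; m = -22; remainder = value at the root: -8*(-22)^3 + 3*(-22)^2 + 3*(-22)^1 - 9 = (85184) + (1452) + (-66) + (-9) = 86561; answer 86561
Part III: W2 = 86561; c = -46; f(2) = 2*(39) - 3*(-46) = 216; iterating: f(2)=216, f(3)=315, f(4)=-18, f(5)=-981, f(6)=-1908, f(7)=-873, f(8)=3978, f(9)=10575, f(10)=9216, f(11)=-13293, f(12)=-54234, f(13)=-68589, f(14)=25524, f(15)=256815, f(16)=437058; answer 437058

437058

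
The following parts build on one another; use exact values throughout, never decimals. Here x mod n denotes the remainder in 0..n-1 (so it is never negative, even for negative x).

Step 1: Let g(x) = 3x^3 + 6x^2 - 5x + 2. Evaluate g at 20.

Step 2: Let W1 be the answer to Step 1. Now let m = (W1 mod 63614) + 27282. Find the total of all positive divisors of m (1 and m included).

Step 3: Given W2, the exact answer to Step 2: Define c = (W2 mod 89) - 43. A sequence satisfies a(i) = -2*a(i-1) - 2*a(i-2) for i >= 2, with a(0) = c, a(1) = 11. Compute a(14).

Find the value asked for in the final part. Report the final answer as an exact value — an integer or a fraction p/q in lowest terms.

384

Step 1: 3*(20)^3 + 6*(20)^2 - 5*(20)^1 + 2 = (24000) + (2400) + (-100) + (2) = 26302; answer 26302
Step 2: W1 = 26302; m = 53584; 53584 = 2^4 * 17 * 197; sigma = (1 + 2 + 4 + 8 + 16) * (1 + 17) * (1 + 197) = 31 * 18 * 198 = 110484; answer 110484
Step 3: W2 = 110484; c = -8; a(2) = -2*(11) - 2*(-8) = -6; iterating: a(2)=-6, a(3)=-10, a(4)=32, a(5)=-44, a(6)=24, a(7)=40, a(8)=-128, a(9)=176, a(10)=-96, a(11)=-160, a(12)=512, a(13)=-704, a(14)=384; answer 384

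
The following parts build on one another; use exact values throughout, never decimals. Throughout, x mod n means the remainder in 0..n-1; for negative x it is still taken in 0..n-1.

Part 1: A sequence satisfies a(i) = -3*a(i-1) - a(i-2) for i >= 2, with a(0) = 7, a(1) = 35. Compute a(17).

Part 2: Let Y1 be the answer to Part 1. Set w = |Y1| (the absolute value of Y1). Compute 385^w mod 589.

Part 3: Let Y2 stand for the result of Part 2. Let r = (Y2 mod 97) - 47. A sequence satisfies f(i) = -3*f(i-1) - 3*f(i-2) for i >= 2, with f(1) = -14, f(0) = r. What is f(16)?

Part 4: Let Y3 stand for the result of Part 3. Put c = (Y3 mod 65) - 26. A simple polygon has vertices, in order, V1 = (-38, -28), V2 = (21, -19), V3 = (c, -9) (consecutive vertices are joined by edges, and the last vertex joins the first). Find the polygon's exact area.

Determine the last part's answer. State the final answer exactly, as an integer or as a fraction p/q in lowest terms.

797/2

Part 1: a(2) = -3*(35) - 1*(7) = -112; iterating: a(2)=-112, a(3)=301, a(4)=-791, a(5)=2072, a(6)=-5425, a(7)=14203, a(8)=-37184, a(9)=97349, a(10)=-254863, a(11)=667240, a(12)=-1746857, a(13)=4573331, a(14)=-11973136, a(15)=31346077, a(16)=-82065095, a(17)=214849208; answer 214849208
Part 2: Y1 = 214849208; w = 214849208; squarings mod 589: 385^1=385, 385^2=386, 385^4=568, 385^8=441, 385^16=111, 385^32=541, 385^64=537, 385^128=348, 385^256=359, 385^512=479, 385^1024=320, 385^2048=503, 385^4096=328, 385^8192=386, 385^16384=568, 385^32768=441, 385^65536=111, 385^131072=541, 385^262144=537, 385^524288=348, 385^1048576=359, 385^2097152=479, 385^4194304=320, 385^8388608=503, 385^16777216=328, 385^33554432=386, 385^67108864=568, 385^134217728=441; 385^214849208 = 385^8 * 385^16 * 385^32 * 385^128 * 385^512 * 385^1024 * 385^4096 * 385^16384 * 385^131072 * 385^262144 * 385^524288 * 385^4194304 * 385^8388608 * 385^67108864 * 385^134217728 = 348 (mod 589); answer 348
Part 3: Y2 = 348; r = 10; f(2) = -3*(-14) - 3*(10) = 12; iterating: f(2)=12, f(3)=6, f(4)=-54, f(5)=144, f(6)=-270, f(7)=378, f(8)=-324, f(9)=-162, f(10)=1458, f(11)=-3888, f(12)=7290, f(13)=-10206, f(14)=8748, f(15)=4374, f(16)=-39366; answer -39366
Part 4: Y3 = -39366; c = -2; cross terms: (-38*-19 - 21*-28)=1310, (21*-9 - -2*-19)=-227, (-2*-28 - -38*-9)=-286; twice the area = |797| = 797; area = 797/2; answer 797/2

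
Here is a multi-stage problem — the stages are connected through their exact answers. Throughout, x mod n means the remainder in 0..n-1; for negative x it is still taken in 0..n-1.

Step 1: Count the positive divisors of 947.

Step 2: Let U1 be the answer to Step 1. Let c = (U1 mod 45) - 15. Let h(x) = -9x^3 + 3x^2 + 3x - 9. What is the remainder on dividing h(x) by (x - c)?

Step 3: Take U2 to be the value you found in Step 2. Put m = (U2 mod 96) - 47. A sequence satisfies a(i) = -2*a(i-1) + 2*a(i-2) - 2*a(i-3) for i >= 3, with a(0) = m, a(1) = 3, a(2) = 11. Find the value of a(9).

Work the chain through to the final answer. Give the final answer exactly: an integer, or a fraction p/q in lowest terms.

Step 1: 947 is prime, so its only divisors are 1 and 947; count = 2; answer 2
Step 2: U1 = 2; c = -13; remainder = value at the root: -9*(-13)^3 + 3*(-13)^2 + 3*(-13)^1 - 9 = (19773) + (507) + (-39) + (-9) = 20232; answer 20232
Step 3: U2 = 20232; m = 25; a(3) = -2*(11) + 2*(3) - 2*(25) = -66; iterating: a(3)=-66, a(4)=148, a(5)=-450, a(6)=1328, a(7)=-3852, a(8)=11260, a(9)=-32880; answer -32880

-32880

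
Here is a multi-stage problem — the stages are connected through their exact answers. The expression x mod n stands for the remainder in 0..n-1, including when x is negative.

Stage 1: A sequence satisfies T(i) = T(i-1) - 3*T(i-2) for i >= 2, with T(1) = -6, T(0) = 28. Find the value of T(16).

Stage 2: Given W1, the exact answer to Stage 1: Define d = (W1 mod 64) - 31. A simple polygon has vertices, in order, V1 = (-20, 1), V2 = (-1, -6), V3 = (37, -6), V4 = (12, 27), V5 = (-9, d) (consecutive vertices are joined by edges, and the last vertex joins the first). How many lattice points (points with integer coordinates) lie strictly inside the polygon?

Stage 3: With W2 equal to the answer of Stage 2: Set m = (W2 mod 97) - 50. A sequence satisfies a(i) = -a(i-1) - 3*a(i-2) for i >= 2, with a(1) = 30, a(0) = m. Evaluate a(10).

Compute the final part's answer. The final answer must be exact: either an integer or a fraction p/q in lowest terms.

Stage 1: T(2) = 1*(-6) - 3*(28) = -90; iterating: T(2)=-90, T(3)=-72, T(4)=198, T(5)=414, T(6)=-180, T(7)=-1422, T(8)=-882, T(9)=3384, T(10)=6030, T(11)=-4122, T(12)=-22212, T(13)=-9846, T(14)=56790, T(15)=86328, T(16)=-84042; answer -84042
Stage 2: W1 = -84042; d = 23; cross terms: (-20*-6 - -1*1)=121, (-1*-6 - 37*-6)=228, (37*27 - 12*-6)=1071, (12*23 - -9*27)=519, (-9*1 - -20*23)=451; twice the area = |2390| = 2390; area = 1195; boundary points = 1 + 38 + 1 + 1 + 11 = 52; strictly interior points = area - boundary/2 + 1 = 1170; answer 1170
Stage 3: W2 = 1170; m = -44; a(2) = -1*(30) - 3*(-44) = 102; iterating: a(2)=102, a(3)=-192, a(4)=-114, a(5)=690, a(6)=-348, a(7)=-1722, a(8)=2766, a(9)=2400, a(10)=-10698; answer -10698

-10698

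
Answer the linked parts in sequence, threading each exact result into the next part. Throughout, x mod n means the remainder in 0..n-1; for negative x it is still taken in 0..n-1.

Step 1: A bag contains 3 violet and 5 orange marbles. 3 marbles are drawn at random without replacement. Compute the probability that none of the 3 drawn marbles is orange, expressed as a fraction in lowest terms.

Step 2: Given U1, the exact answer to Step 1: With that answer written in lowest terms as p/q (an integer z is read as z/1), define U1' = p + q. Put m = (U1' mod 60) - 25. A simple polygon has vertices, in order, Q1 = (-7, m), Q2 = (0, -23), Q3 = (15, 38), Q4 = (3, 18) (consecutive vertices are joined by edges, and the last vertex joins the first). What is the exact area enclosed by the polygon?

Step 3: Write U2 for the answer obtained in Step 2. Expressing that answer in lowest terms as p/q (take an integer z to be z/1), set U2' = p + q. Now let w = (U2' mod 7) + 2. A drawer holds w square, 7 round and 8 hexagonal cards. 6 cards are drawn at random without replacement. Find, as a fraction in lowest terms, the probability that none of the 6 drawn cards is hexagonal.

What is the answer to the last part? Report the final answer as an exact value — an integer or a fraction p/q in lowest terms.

Step 1: total draws C(8,3) = 56; favorable C(3,3) = 1; P = 1/56; answer 1/56
Step 2: U1 = 1/56; threaded value p + q = 57; m = 32; cross terms: (-7*-23 - 0*32)=161, (0*38 - 15*-23)=345, (15*18 - 3*38)=156, (3*32 - -7*18)=222; twice the area = |884| = 884; area = 442; answer 442
Step 3: U2 = 442; threaded value p + q = 443; w = 4; total draws C(19,6) = 27132; favorable C(11,6) = 462; P = 11/646; answer 11/646

11/646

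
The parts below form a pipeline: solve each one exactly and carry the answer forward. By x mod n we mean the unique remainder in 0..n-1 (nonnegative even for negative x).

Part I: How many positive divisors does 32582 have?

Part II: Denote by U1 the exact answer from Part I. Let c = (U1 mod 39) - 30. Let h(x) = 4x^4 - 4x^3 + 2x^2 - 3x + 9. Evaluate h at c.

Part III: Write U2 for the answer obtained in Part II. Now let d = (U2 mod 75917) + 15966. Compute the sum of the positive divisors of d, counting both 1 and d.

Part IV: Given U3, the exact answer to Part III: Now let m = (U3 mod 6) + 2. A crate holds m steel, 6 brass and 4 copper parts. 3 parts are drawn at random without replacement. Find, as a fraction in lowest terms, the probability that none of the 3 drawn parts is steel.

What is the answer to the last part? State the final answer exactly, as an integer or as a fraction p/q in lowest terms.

Part I: 32582 = 2 * 11 * 1481; number of divisors = (1+1) * (1+1) * (1+1) = 8; answer 8
Part II: U1 = 8; c = -22; 4*(-22)^4 - 4*(-22)^3 + 2*(-22)^2 - 3*(-22)^1 + 9 = (937024) + (42592) + (968) + (66) + (9) = 980659; answer 980659
Part III: U2 = 980659; d = 85621; 85621 is prime, so its only divisors are 1 and 85621; sigma = 1 + 85621 = 85622; answer 85622
Part IV: U3 = 85622; m = 4; total draws C(14,3) = 364; favorable C(10,3) = 120; P = 30/91; answer 30/91

30/91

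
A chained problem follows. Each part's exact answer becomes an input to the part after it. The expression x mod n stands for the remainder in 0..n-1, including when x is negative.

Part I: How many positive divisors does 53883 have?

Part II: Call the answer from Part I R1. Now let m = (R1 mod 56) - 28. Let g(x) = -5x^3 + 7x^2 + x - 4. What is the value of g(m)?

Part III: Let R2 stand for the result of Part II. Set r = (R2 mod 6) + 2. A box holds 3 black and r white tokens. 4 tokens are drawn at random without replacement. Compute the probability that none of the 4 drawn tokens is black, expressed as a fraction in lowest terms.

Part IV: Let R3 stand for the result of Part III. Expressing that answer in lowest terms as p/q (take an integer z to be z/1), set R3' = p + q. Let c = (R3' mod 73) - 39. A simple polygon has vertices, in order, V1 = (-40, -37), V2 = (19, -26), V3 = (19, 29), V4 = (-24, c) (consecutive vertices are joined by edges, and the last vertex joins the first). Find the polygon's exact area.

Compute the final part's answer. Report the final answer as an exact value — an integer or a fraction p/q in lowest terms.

2422

Part I: 53883 = 3^2 * 5987; number of divisors = (2+1) * (1+1) = 6; answer 6
Part II: R1 = 6; m = -22; -5*(-22)^3 + 7*(-22)^2 + 1*(-22)^1 - 4 = (53240) + (3388) + (-22) + (-4) = 56602; answer 56602
Part III: R2 = 56602; r = 6; total draws C(9,4) = 126; favorable C(6,4) = 15; P = 5/42; answer 5/42
Part IV: R3 = 5/42; threaded value p + q = 47; c = 8; cross terms: (-40*-26 - 19*-37)=1743, (19*29 - 19*-26)=1045, (19*8 - -24*29)=848, (-24*-37 - -40*8)=1208; twice the area = |4844| = 4844; area = 2422; answer 2422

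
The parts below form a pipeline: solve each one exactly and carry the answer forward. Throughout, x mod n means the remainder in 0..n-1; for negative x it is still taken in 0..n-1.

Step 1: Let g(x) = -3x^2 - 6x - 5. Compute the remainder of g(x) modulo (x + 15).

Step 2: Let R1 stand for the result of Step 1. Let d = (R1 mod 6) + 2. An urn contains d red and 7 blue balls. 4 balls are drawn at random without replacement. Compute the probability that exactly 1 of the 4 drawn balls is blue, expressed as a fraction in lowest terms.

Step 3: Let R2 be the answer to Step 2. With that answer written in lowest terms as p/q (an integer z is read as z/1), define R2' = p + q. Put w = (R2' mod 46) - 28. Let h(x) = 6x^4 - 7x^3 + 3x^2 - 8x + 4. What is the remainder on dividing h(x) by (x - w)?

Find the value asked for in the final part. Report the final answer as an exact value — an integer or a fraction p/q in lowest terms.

Step 1: remainder = value at the root: -3*(-15)^2 - 6*(-15)^1 - 5 = (-675) + (90) + (-5) = -590; answer -590
Step 2: R1 = -590; d = 6; total draws C(13,4) = 715; favorable C(7,1)*C(6,3) = 140; P = 28/143; answer 28/143
Step 3: R2 = 28/143; threaded value p + q = 171; w = 5; remainder = value at the root: 6*(5)^4 - 7*(5)^3 + 3*(5)^2 - 8*(5)^1 + 4 = (3750) + (-875) + (75) + (-40) + (4) = 2914; answer 2914

2914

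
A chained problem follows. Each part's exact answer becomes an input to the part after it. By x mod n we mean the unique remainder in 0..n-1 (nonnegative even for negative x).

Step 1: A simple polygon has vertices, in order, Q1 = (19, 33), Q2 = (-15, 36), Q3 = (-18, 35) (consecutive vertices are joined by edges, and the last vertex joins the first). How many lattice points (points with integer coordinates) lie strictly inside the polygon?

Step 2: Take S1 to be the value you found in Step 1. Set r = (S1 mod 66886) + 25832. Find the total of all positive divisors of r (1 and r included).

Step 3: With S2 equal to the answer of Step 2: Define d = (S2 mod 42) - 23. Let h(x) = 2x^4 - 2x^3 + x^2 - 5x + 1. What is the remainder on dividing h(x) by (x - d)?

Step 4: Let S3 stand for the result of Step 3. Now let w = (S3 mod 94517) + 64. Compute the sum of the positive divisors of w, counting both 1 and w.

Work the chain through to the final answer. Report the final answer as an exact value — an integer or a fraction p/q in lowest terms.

17624

Step 1: cross terms: (19*36 - -15*33)=1179, (-15*35 - -18*36)=123, (-18*33 - 19*35)=-1259; twice the area = |43| = 43; area = 43/2; boundary points = 1 + 1 + 1 = 3; strictly interior points = area - boundary/2 + 1 = 21; answer 21
Step 2: S1 = 21; r = 25853; 25853 = 103 * 251; sigma = (1 + 103) * (1 + 251) = 104 * 252 = 26208; answer 26208
Step 3: S2 = 26208; d = -23; remainder = value at the root: 2*(-23)^4 - 2*(-23)^3 + 1*(-23)^2 - 5*(-23)^1 + 1 = (559682) + (24334) + (529) + (115) + (1) = 584661; answer 584661
Step 4: S3 = 584661; w = 17623; 17623 is prime, so its only divisors are 1 and 17623; sigma = 1 + 17623 = 17624; answer 17624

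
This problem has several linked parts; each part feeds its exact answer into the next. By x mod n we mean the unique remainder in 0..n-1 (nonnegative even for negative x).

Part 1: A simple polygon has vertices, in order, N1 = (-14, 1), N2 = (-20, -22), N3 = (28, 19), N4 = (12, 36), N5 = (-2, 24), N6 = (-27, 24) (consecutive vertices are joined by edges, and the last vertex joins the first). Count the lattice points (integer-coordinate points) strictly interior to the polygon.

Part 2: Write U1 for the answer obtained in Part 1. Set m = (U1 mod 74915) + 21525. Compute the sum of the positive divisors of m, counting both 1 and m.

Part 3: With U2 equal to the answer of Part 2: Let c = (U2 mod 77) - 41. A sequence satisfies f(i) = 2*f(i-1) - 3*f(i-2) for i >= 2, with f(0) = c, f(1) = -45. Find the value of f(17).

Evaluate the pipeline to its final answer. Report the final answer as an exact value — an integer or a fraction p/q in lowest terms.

Part 1: cross terms: (-14*-22 - -20*1)=328, (-20*19 - 28*-22)=236, (28*36 - 12*19)=780, (12*24 - -2*36)=360, (-2*24 - -27*24)=600, (-27*1 - -14*24)=309; twice the area = |2613| = 2613; area = 2613/2; boundary points = 1 + 1 + 1 + 2 + 25 + 1 = 31; strictly interior points = area - boundary/2 + 1 = 1292; answer 1292
Part 2: U1 = 1292; m = 22817; 22817 is prime, so its only divisors are 1 and 22817; sigma = 1 + 22817 = 22818; answer 22818
Part 3: U2 = 22818; c = -15; f(2) = 2*(-45) - 3*(-15) = -45; iterating: f(2)=-45, f(3)=45, f(4)=225, f(5)=315, f(6)=-45, f(7)=-1035, f(8)=-1935, f(9)=-765, f(10)=4275, f(11)=10845, f(12)=8865, f(13)=-14805, f(14)=-56205, f(15)=-67995, f(16)=32625, f(17)=269235; answer 269235

269235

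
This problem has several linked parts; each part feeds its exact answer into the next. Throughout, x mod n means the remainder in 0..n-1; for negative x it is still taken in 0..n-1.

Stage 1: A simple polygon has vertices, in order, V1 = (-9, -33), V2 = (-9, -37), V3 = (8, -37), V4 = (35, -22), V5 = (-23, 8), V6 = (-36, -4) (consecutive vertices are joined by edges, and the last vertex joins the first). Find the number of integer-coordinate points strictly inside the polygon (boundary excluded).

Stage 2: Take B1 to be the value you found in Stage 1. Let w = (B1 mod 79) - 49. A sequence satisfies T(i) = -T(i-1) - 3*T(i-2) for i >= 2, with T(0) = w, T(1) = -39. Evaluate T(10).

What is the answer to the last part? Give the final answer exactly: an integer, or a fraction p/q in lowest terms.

-2787

Stage 1: cross terms: (-9*-37 - -9*-33)=36, (-9*-37 - 8*-37)=629, (8*-22 - 35*-37)=1119, (35*8 - -23*-22)=-226, (-23*-4 - -36*8)=380, (-36*-33 - -9*-4)=1152; twice the area = |3090| = 3090; area = 1545; boundary points = 4 + 17 + 3 + 2 + 1 + 1 = 28; strictly interior points = area - boundary/2 + 1 = 1532; answer 1532
Stage 2: B1 = 1532; w = -18; T(2) = -1*(-39) - 3*(-18) = 93; iterating: T(2)=93, T(3)=24, T(4)=-303, T(5)=231, T(6)=678, T(7)=-1371, T(8)=-663, T(9)=4776, T(10)=-2787; answer -2787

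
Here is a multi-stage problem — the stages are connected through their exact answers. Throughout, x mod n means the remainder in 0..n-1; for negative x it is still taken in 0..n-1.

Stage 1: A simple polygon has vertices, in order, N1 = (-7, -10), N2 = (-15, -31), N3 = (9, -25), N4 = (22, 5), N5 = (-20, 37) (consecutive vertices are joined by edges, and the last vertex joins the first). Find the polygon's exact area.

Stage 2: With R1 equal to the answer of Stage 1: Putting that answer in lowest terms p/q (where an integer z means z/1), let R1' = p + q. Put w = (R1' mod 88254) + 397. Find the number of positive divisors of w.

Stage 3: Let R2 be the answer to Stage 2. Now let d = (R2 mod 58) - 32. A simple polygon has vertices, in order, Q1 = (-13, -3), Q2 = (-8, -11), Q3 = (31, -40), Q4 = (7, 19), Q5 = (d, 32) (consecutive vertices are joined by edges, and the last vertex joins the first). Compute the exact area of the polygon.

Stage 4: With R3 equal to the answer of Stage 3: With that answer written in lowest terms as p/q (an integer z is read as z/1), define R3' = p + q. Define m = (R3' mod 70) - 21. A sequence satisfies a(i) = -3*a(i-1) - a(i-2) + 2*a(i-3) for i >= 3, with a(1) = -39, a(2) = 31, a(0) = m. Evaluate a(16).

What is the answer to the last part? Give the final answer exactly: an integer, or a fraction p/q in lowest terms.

Stage 1: cross terms: (-7*-31 - -15*-10)=67, (-15*-25 - 9*-31)=654, (9*5 - 22*-25)=595, (22*37 - -20*5)=914, (-20*-10 - -7*37)=459; twice the area = |2689| = 2689; area = 2689/2; answer 2689/2
Stage 2: R1 = 2689/2; threaded value p + q = 2691; w = 3088; 3088 = 2^4 * 193; number of divisors = (4+1) * (1+1) = 10; answer 10
Stage 3: R2 = 10; d = -22; cross terms: (-13*-11 - -8*-3)=119, (-8*-40 - 31*-11)=661, (31*19 - 7*-40)=869, (7*32 - -22*19)=642, (-22*-3 - -13*32)=482; twice the area = |2773| = 2773; area = 2773/2; answer 2773/2
Stage 4: R3 = 2773/2; threaded value p + q = 2775; m = 24; a(3) = -3*(31) - 1*(-39) + 2*(24) = -6; iterating: a(3)=-6, a(4)=-91, a(5)=341, a(6)=-944, a(7)=2309, a(8)=-5301, a(9)=11706, a(10)=-25199, a(11)=53289, a(12)=-111256, a(13)=230081, a(14)=-472409, a(15)=964634, a(16)=-1961331; answer -1961331

-1961331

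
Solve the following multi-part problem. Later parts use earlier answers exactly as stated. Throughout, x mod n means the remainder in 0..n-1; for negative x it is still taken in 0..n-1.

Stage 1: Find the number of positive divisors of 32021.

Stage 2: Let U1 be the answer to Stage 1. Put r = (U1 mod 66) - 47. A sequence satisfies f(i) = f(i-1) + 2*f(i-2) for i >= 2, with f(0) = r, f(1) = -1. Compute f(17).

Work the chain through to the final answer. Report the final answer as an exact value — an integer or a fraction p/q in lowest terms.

Stage 1: 32021 = 11 * 41 * 71; number of divisors = (1+1) * (1+1) * (1+1) = 8; answer 8
Stage 2: U1 = 8; r = -39; f(2) = 1*(-1) + 2*(-39) = -79; iterating: f(2)=-79, f(3)=-81, f(4)=-239, f(5)=-401, f(6)=-879, f(7)=-1681, f(8)=-3439, f(9)=-6801, f(10)=-13679, f(11)=-27281, f(12)=-54639, f(13)=-109201, f(14)=-218479, f(15)=-436881, f(16)=-873839, f(17)=-1747601; answer -1747601

-1747601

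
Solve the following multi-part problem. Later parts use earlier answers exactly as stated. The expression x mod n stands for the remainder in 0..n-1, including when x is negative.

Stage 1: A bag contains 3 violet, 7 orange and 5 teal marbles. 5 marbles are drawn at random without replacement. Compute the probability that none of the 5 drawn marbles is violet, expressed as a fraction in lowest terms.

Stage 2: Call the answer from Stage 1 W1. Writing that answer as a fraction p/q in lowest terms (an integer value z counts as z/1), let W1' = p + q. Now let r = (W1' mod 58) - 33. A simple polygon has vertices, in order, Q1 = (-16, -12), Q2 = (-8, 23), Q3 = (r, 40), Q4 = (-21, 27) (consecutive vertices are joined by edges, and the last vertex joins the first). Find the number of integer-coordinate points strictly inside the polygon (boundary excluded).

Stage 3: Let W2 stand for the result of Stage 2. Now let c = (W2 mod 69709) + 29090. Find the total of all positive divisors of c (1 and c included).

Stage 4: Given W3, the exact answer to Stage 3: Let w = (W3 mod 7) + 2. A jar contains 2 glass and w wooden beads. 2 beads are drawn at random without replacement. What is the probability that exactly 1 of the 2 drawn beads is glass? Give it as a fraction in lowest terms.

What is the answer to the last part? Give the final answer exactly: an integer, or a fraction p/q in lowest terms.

Stage 1: total draws C(15,5) = 3003; favorable C(12,5) = 792; P = 24/91; answer 24/91
Stage 2: W1 = 24/91; threaded value p + q = 115; r = 24; cross terms: (-16*23 - -8*-12)=-464, (-8*40 - 24*23)=-872, (24*27 - -21*40)=1488, (-21*-12 - -16*27)=684; twice the area = |836| = 836; area = 418; boundary points = 1 + 1 + 1 + 1 = 4; strictly interior points = area - boundary/2 + 1 = 417; answer 417
Stage 3: W2 = 417; c = 29507; 29507 = 19 * 1553; sigma = (1 + 19) * (1 + 1553) = 20 * 1554 = 31080; answer 31080
Stage 4: W3 = 31080; w = 2; total draws C(4,2) = 6; favorable C(2,1)*C(2,1) = 4; P = 2/3; answer 2/3

2/3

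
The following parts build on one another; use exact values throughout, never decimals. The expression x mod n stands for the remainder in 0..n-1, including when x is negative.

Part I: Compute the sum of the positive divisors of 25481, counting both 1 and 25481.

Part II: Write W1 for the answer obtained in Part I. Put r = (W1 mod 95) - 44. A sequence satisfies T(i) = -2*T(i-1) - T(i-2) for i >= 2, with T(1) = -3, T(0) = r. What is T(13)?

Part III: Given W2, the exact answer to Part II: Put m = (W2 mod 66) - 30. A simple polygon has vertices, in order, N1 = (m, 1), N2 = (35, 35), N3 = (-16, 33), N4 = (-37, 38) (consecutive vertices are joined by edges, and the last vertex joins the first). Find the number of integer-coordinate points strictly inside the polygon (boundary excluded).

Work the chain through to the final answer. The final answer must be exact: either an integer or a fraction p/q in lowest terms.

1149

Part I: 25481 = 83 * 307; sigma = (1 + 83) * (1 + 307) = 84 * 308 = 25872; answer 25872
Part II: W1 = 25872; r = -12; T(2) = -2*(-3) - 1*(-12) = 18; iterating: T(2)=18, T(3)=-33, T(4)=48, T(5)=-63, T(6)=78, T(7)=-93, T(8)=108, T(9)=-123, T(10)=138, T(11)=-153, T(12)=168, T(13)=-183; answer -183
Part III: W2 = -183; m = -15; cross terms: (-15*35 - 35*1)=-560, (35*33 - -16*35)=1715, (-16*38 - -37*33)=613, (-37*1 - -15*38)=533; twice the area = |2301| = 2301; area = 2301/2; boundary points = 2 + 1 + 1 + 1 = 5; strictly interior points = area - boundary/2 + 1 = 1149; answer 1149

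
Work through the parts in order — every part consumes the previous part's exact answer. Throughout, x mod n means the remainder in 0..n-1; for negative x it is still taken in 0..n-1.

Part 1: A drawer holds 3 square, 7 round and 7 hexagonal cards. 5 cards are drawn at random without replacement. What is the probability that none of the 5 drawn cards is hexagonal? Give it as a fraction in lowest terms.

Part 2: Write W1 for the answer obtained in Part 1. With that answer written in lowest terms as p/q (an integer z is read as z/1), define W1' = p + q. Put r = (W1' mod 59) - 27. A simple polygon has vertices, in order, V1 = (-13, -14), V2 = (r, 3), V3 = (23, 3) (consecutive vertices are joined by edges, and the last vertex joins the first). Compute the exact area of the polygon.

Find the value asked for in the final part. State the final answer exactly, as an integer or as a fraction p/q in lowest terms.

Part 1: total draws C(17,5) = 6188; favorable C(10,5) = 252; P = 9/221; answer 9/221
Part 2: W1 = 9/221; threaded value p + q = 230; r = 26; cross terms: (-13*3 - 26*-14)=325, (26*3 - 23*3)=9, (23*-14 - -13*3)=-283; twice the area = |51| = 51; area = 51/2; answer 51/2

51/2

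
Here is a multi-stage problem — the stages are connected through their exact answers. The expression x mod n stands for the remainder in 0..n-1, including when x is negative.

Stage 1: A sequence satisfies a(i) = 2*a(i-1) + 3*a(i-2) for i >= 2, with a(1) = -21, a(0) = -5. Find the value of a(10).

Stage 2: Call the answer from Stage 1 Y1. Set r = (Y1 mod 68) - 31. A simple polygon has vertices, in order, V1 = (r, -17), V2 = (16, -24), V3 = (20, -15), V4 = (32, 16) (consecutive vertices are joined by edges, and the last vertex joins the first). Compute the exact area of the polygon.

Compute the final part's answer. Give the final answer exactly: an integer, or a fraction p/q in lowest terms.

144

Stage 1: a(2) = 2*(-21) + 3*(-5) = -57; iterating: a(2)=-57, a(3)=-177, a(4)=-525, a(5)=-1581, a(6)=-4737, a(7)=-14217, a(8)=-42645, a(9)=-127941, a(10)=-383817; answer -383817
Stage 2: Y1 = -383817; r = 12; cross terms: (12*-24 - 16*-17)=-16, (16*-15 - 20*-24)=240, (20*16 - 32*-15)=800, (32*-17 - 12*16)=-736; twice the area = |288| = 288; area = 144; answer 144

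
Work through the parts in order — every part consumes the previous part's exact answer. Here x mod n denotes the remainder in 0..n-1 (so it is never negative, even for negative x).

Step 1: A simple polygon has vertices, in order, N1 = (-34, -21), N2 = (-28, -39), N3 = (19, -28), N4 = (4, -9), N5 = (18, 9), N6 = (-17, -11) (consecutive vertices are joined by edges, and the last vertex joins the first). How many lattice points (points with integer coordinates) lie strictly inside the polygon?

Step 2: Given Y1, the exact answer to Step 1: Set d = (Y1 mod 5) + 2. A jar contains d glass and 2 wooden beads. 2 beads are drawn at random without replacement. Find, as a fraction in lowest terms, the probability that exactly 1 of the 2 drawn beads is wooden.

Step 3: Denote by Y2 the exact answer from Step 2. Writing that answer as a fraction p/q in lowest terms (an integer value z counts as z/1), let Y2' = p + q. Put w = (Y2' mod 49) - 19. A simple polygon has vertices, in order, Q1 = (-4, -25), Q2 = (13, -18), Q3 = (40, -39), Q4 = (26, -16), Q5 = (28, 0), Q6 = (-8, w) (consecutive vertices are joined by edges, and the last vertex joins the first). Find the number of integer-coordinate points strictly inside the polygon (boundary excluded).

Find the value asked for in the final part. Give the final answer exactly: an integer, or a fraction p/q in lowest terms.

Step 1: cross terms: (-34*-39 - -28*-21)=738, (-28*-28 - 19*-39)=1525, (19*-9 - 4*-28)=-59, (4*9 - 18*-9)=198, (18*-11 - -17*9)=-45, (-17*-21 - -34*-11)=-17; twice the area = |2340| = 2340; area = 1170; boundary points = 6 + 1 + 1 + 2 + 5 + 1 = 16; strictly interior points = area - boundary/2 + 1 = 1163; answer 1163
Step 2: Y1 = 1163; d = 5; total draws C(7,2) = 21; favorable C(2,1)*C(5,1) = 10; P = 10/21; answer 10/21
Step 3: Y2 = 10/21; threaded value p + q = 31; w = 12; cross terms: (-4*-18 - 13*-25)=397, (13*-39 - 40*-18)=213, (40*-16 - 26*-39)=374, (26*0 - 28*-16)=448, (28*12 - -8*0)=336, (-8*-25 - -4*12)=248; twice the area = |2016| = 2016; area = 1008; boundary points = 1 + 3 + 1 + 2 + 12 + 1 = 20; strictly interior points = area - boundary/2 + 1 = 999; answer 999

999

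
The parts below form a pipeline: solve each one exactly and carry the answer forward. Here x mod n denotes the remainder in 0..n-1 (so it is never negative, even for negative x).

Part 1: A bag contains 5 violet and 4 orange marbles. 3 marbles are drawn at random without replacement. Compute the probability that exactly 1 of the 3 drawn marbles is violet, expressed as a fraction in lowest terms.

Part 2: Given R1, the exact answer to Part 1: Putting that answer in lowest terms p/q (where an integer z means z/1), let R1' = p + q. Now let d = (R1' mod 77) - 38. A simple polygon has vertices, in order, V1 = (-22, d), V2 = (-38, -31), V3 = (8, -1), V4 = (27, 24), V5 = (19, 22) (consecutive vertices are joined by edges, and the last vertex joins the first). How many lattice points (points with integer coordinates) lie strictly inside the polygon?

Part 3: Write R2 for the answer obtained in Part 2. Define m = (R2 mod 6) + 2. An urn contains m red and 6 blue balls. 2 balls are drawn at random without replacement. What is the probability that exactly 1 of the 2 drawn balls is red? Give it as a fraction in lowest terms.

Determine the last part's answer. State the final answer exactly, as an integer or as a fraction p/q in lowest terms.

Part 1: total draws C(9,3) = 84; favorable C(5,1)*C(4,2) = 30; P = 5/14; answer 5/14
Part 2: R1 = 5/14; threaded value p + q = 19; d = -19; cross terms: (-22*-31 - -38*-19)=-40, (-38*-1 - 8*-31)=286, (8*24 - 27*-1)=219, (27*22 - 19*24)=138, (19*-19 - -22*22)=123; twice the area = |726| = 726; area = 363; boundary points = 4 + 2 + 1 + 2 + 41 = 50; strictly interior points = area - boundary/2 + 1 = 339; answer 339
Part 3: R2 = 339; m = 5; total draws C(11,2) = 55; favorable C(5,1)*C(6,1) = 30; P = 6/11; answer 6/11

6/11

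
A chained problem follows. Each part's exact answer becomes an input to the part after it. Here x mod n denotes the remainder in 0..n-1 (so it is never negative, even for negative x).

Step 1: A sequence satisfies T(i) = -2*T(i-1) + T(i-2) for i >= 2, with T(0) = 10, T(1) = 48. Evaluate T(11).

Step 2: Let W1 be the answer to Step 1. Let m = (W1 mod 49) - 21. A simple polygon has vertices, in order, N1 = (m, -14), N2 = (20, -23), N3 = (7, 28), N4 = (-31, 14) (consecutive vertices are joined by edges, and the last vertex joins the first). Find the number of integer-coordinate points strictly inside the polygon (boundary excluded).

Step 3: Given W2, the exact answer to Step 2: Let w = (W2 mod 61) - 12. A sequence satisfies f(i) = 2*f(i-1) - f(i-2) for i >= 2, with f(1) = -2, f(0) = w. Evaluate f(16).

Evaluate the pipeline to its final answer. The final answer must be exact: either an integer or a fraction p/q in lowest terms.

Step 1: T(2) = -2*(48) + 1*(10) = -86; iterating: T(2)=-86, T(3)=220, T(4)=-526, T(5)=1272, T(6)=-3070, T(7)=7412, T(8)=-17894, T(9)=43200, T(10)=-104294, T(11)=251788; answer 251788
Step 2: W1 = 251788; m = 5; cross terms: (5*-23 - 20*-14)=165, (20*28 - 7*-23)=721, (7*14 - -31*28)=966, (-31*-14 - 5*14)=364; twice the area = |2216| = 2216; area = 1108; boundary points = 3 + 1 + 2 + 4 = 10; strictly interior points = area - boundary/2 + 1 = 1104; answer 1104
Step 3: W2 = 1104; w = -6; f(2) = 2*(-2) - 1*(-6) = 2; iterating: f(2)=2, f(3)=6, f(4)=10, f(5)=14, f(6)=18, f(7)=22, f(8)=26, f(9)=30, f(10)=34, f(11)=38, f(12)=42, f(13)=46, f(14)=50, f(15)=54, f(16)=58; answer 58

58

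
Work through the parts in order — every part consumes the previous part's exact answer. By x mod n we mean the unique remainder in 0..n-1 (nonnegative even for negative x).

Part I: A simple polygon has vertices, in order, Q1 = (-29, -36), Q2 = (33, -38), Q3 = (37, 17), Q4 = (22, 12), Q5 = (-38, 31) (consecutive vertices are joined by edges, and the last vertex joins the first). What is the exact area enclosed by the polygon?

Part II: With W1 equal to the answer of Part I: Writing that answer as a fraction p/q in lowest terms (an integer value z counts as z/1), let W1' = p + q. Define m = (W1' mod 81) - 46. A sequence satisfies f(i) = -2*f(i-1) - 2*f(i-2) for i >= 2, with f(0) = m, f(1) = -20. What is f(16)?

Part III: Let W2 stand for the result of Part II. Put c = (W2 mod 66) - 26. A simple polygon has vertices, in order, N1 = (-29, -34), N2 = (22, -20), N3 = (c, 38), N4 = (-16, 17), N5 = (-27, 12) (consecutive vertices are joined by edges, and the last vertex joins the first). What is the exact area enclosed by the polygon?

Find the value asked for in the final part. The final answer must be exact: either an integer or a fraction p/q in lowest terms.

Part I: cross terms: (-29*-38 - 33*-36)=2290, (33*17 - 37*-38)=1967, (37*12 - 22*17)=70, (22*31 - -38*12)=1138, (-38*-36 - -29*31)=2267; twice the area = |7732| = 7732; area = 3866; answer 3866
Part II: W1 = 3866; threaded value p + q = 3867; m = 14; f(2) = -2*(-20) - 2*(14) = 12; iterating: f(2)=12, f(3)=16, f(4)=-56, f(5)=80, f(6)=-48, f(7)=-64, f(8)=224, f(9)=-320, f(10)=192, f(11)=256, f(12)=-896, f(13)=1280, f(14)=-768, f(15)=-1024, f(16)=3584; answer 3584
Part III: W2 = 3584; c = -6; cross terms: (-29*-20 - 22*-34)=1328, (22*38 - -6*-20)=716, (-6*17 - -16*38)=506, (-16*12 - -27*17)=267, (-27*-34 - -29*12)=1266; twice the area = |4083| = 4083; area = 4083/2; answer 4083/2

4083/2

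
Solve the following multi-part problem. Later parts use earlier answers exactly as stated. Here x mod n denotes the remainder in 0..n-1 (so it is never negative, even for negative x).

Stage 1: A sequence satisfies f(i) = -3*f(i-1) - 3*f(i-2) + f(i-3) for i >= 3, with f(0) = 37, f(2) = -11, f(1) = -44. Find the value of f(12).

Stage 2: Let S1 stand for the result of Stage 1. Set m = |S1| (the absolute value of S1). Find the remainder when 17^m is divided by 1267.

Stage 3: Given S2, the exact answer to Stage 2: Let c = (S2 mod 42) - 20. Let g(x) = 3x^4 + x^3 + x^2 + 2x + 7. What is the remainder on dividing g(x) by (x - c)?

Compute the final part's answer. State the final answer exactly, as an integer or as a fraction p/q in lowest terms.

Stage 1: f(3) = -3*(-11) - 3*(-44) + 1*(37) = 202; iterating: f(3)=202, f(4)=-617, f(5)=1234, f(6)=-1649, f(7)=628, f(8)=4297, f(9)=-16424, f(10)=37009, f(11)=-57458, f(12)=44923; answer 44923
Stage 2: S1 = 44923; m = 44923; squarings mod 1267: 17^1=17, 17^2=289, 17^4=1166, 17^8=65, 17^16=424, 17^32=1129, 17^64=39, 17^128=254, 17^256=1166, 17^512=65, 17^1024=424, 17^2048=1129, 17^4096=39, 17^8192=254, 17^16384=1166, 17^32768=65; 17^44923 = 17^1 * 17^2 * 17^8 * 17^16 * 17^32 * 17^64 * 17^256 * 17^512 * 17^1024 * 17^2048 * 17^8192 * 17^32768 = 290 (mod 1267); answer 290
Stage 3: S2 = 290; c = 18; remainder = value at the root: 3*(18)^4 + 1*(18)^3 + 1*(18)^2 + 2*(18)^1 + 7 = (314928) + (5832) + (324) + (36) + (7) = 321127; answer 321127

321127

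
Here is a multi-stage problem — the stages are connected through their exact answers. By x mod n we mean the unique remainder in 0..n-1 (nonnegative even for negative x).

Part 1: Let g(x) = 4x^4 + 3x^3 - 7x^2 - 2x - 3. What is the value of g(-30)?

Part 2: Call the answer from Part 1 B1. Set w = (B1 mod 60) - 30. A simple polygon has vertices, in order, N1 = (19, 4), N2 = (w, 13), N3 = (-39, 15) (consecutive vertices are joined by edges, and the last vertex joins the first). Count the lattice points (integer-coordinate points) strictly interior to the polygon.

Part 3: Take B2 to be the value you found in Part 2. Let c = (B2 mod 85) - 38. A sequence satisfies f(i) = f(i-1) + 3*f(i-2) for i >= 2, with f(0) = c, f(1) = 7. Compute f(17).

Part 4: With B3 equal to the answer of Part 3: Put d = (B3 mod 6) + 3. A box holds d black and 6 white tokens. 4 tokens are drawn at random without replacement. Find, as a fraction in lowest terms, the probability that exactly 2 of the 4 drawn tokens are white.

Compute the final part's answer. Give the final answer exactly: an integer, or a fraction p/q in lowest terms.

Part 1: 4*(-30)^4 + 3*(-30)^3 - 7*(-30)^2 - 2*(-30)^1 - 3 = (3240000) + (-81000) + (-6300) + (60) + (-3) = 3152757; answer 3152757
Part 2: B1 = 3152757; w = 27; cross terms: (19*13 - 27*4)=139, (27*15 - -39*13)=912, (-39*4 - 19*15)=-441; twice the area = |610| = 610; area = 305; boundary points = 1 + 2 + 1 = 4; strictly interior points = area - boundary/2 + 1 = 304; answer 304
Part 3: B2 = 304; c = 11; f(2) = 1*(7) + 3*(11) = 40; iterating: f(2)=40, f(3)=61, f(4)=181, f(5)=364, f(6)=907, f(7)=1999, f(8)=4720, f(9)=10717, f(10)=24877, f(11)=57028, f(12)=131659, f(13)=302743, f(14)=697720, f(15)=1605949, f(16)=3699109, f(17)=8516956; answer 8516956
Part 4: B3 = 8516956; d = 7; total draws C(13,4) = 715; favorable C(6,2)*C(7,2) = 315; P = 63/143; answer 63/143

63/143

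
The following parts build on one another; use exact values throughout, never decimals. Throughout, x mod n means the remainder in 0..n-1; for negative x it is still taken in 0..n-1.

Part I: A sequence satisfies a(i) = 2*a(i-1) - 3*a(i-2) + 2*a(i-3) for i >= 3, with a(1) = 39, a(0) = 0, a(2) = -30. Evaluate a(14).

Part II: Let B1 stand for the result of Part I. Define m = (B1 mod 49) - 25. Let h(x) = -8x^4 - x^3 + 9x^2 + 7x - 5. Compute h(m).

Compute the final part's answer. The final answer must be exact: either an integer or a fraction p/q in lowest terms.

Part I: a(3) = 2*(-30) - 3*(39) + 2*(0) = -177; iterating: a(3)=-177, a(4)=-186, a(5)=99, a(6)=402, a(7)=135, a(8)=-738, a(9)=-1077, a(10)=330, a(11)=2415, a(12)=1686, a(13)=-3213, a(14)=-6654; answer -6654
Part II: B1 = -6654; m = -15; -8*(-15)^4 - 1*(-15)^3 + 9*(-15)^2 + 7*(-15)^1 - 5 = (-405000) + (3375) + (2025) + (-105) + (-5) = -399710; answer -399710

-399710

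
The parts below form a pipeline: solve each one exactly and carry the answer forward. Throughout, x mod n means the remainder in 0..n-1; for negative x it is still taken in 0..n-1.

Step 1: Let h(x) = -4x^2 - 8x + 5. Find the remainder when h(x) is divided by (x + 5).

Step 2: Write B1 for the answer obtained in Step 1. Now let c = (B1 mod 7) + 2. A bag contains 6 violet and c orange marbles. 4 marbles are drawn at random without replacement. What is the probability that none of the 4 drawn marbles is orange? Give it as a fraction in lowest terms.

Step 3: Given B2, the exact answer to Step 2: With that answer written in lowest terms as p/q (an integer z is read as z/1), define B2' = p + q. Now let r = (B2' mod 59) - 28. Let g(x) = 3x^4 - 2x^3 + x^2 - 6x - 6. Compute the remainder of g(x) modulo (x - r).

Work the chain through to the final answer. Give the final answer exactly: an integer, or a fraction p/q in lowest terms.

377486

Step 1: remainder = value at the root: -4*(-5)^2 - 8*(-5)^1 + 5 = (-100) + (40) + (5) = -55; answer -55
Step 2: B1 = -55; c = 3; total draws C(9,4) = 126; favorable C(6,4) = 15; P = 5/42; answer 5/42
Step 3: B2 = 5/42; threaded value p + q = 47; r = 19; remainder = value at the root: 3*(19)^4 - 2*(19)^3 + 1*(19)^2 - 6*(19)^1 - 6 = (390963) + (-13718) + (361) + (-114) + (-6) = 377486; answer 377486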